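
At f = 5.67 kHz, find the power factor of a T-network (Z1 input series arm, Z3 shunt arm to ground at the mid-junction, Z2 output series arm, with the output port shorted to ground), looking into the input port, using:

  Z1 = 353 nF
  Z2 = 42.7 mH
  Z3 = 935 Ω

Step 1 — Angular frequency: ω = 2π·f = 2π·5670 = 3.563e+04 rad/s.
Step 2 — Component impedances:
  Z1: Z = 1/(jωC) = -j/(ω·C) = 0 - j79.52 Ω
  Z2: Z = jωL = j·3.563e+04·0.0427 = 0 + j1521 Ω
  Z3: Z = R = 935 Ω
Step 3 — With the output port shorted to ground, the output series arm Z2 runs from the junction to ground; the shunt arm Z3 also runs from the junction to ground. They appear in parallel: Z3 || Z2 = 678.6 + j417.1 Ω.
Step 4 — Series with input arm Z1: Z_in = Z1 + (Z3 || Z2) = 678.6 + j337.6 Ω = 758∠26.4° Ω.
Step 5 — Power factor: PF = cos(φ) = Re(Z)/|Z| = 678.6/758 = 0.8953.
Step 6 — Type: Im(Z) = 337.6 ⇒ lagging (phase φ = 26.4°).

PF = 0.8953 (lagging, φ = 26.4°)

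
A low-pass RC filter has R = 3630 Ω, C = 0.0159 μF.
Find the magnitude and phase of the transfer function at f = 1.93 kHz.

Step 1 — Angular frequency: ω = 2π·1930 = 1.213e+04 rad/s.
Step 2 — Transfer function: H(jω) = 1/(1 + jωRC).
Step 3 — Denominator: 1 + jωRC = 1 + j·1.213e+04·3630·1.59e-08 = 1 + j0.6999.
Step 4 — H = 0.6712 - j0.4698.
Step 5 — Magnitude: |H| = 0.8193 (-1.7 dB); phase: φ = -35.0°.

|H| = 0.8193 (-1.7 dB), φ = -35.0°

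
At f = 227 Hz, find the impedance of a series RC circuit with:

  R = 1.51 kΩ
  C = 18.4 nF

Step 1 — Angular frequency: ω = 2π·f = 2π·227 = 1426 rad/s.
Step 2 — Component impedances:
  R: Z = R = 1510 Ω
  C: Z = 1/(jωC) = -j/(ω·C) = 0 - j3.81e+04 Ω
Step 3 — Series combination: Z_total = R + C = 1510 - j3.81e+04 Ω = 3.813e+04∠-87.7° Ω.

Z = 1510 - j3.81e+04 Ω = 3.813e+04∠-87.7° Ω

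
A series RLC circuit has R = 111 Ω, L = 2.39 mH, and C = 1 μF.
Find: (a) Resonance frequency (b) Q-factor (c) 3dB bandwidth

Step 1 — Resonance: ω₀ = 1/√(LC) = 1/√(0.00239·1e-06) = 2.046e+04 rad/s.
Step 2 — f₀ = ω₀/(2π) = 3256 Hz.
Step 3 — Series Q: Q = ω₀L/R = 2.046e+04·0.00239/111 = 0.4404.
Step 4 — Bandwidth: Δω = ω₀/Q = 4.644e+04 rad/s; BW = Δω/(2π) = 7392 Hz.

(a) f₀ = 3256 Hz  (b) Q = 0.4404  (c) BW = 7392 Hz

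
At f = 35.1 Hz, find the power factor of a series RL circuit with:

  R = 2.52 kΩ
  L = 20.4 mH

Step 1 — Angular frequency: ω = 2π·f = 2π·35.1 = 220.5 rad/s.
Step 2 — Component impedances:
  R: Z = R = 2520 Ω
  L: Z = jωL = j·220.5·0.0204 = 0 + j4.499 Ω
Step 3 — Series combination: Z_total = R + L = 2520 + j4.499 Ω = 2520∠0.1° Ω.
Step 4 — Power factor: PF = cos(φ) = Re(Z)/|Z| = 2520/2520 = 1.
Step 5 — Type: Im(Z) = 4.499 ⇒ lagging (phase φ = 0.1°).

PF = 1 (lagging, φ = 0.1°)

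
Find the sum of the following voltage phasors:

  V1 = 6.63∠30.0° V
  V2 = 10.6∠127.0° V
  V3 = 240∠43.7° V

Step 1 — Convert each phasor to rectangular form:
  V1 = 6.63·(cos(30.0°) + j·sin(30.0°)) = 5.742 + j3.315 V
  V2 = 10.6·(cos(127.0°) + j·sin(127.0°)) = -6.379 + j8.466 V
  V3 = 240·(cos(43.7°) + j·sin(43.7°)) = 173.5 + j165.8 V
Step 2 — Sum components: V_total = 172.9 + j177.6 V.
Step 3 — Convert to polar: |V_total| = 247.8 V, ∠V_total = 45.8°.

V_total = 247.8∠45.8° V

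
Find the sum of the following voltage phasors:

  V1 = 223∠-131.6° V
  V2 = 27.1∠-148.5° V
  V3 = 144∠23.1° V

Step 1 — Convert each phasor to rectangular form:
  V1 = 223·(cos(-131.6°) + j·sin(-131.6°)) = -148.1 - j166.8 V
  V2 = 27.1·(cos(-148.5°) + j·sin(-148.5°)) = -23.11 - j14.16 V
  V3 = 144·(cos(23.1°) + j·sin(23.1°)) = 132.5 + j56.5 V
Step 2 — Sum components: V_total = -38.71 - j124.4 V.
Step 3 — Convert to polar: |V_total| = 130.3 V, ∠V_total = -107.3°.

V_total = 130.3∠-107.3° V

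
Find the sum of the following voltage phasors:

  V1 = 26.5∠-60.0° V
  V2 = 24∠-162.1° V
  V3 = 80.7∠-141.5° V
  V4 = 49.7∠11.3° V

Step 1 — Convert each phasor to rectangular form:
  V1 = 26.5·(cos(-60.0°) + j·sin(-60.0°)) = 13.25 - j22.95 V
  V2 = 24·(cos(-162.1°) + j·sin(-162.1°)) = -22.84 - j7.377 V
  V3 = 80.7·(cos(-141.5°) + j·sin(-141.5°)) = -63.16 - j50.24 V
  V4 = 49.7·(cos(11.3°) + j·sin(11.3°)) = 48.74 + j9.739 V
Step 2 — Sum components: V_total = -24.01 - j70.82 V.
Step 3 — Convert to polar: |V_total| = 74.78 V, ∠V_total = -108.7°.

V_total = 74.78∠-108.7° V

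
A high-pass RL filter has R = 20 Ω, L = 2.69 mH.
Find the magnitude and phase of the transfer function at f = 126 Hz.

Step 1 — Angular frequency: ω = 2π·126 = 791.7 rad/s.
Step 2 — Transfer function: H(jω) = jωL/(R + jωL).
Step 3 — Numerator jωL = j·2.13; denominator R + jωL = 20 + j2.13.
Step 4 — H = 0.01121 + j0.1053.
Step 5 — Magnitude: |H| = 0.1059 (-19.5 dB); phase: φ = 83.9°.

|H| = 0.1059 (-19.5 dB), φ = 83.9°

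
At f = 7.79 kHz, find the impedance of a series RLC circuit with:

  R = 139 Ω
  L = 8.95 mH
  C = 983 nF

Step 1 — Angular frequency: ω = 2π·f = 2π·7790 = 4.895e+04 rad/s.
Step 2 — Component impedances:
  R: Z = R = 139 Ω
  L: Z = jωL = j·4.895e+04·0.00895 = 0 + j438.1 Ω
  C: Z = 1/(jωC) = -j/(ω·C) = 0 - j20.78 Ω
Step 3 — Series combination: Z_total = R + L + C = 139 + j417.3 Ω = 439.8∠71.6° Ω.

Z = 139 + j417.3 Ω = 439.8∠71.6° Ω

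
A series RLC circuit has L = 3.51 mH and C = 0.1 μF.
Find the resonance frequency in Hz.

Step 1 — Resonance condition Im(Z)=0 gives ω₀ = 1/√(LC).
Step 2 — ω₀ = 1/√(0.00351·1e-07) = 5.338e+04 rad/s.
Step 3 — f₀ = ω₀/(2π) = 8495 Hz.

f₀ = 8495 Hz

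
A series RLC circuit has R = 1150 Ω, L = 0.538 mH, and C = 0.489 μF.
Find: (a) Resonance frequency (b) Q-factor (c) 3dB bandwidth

Step 1 — Resonance condition Im(Z)=0 gives ω₀ = 1/√(LC).
Step 2 — ω₀ = 1/√(0.000538·4.89e-07) = 6.165e+04 rad/s.
Step 3 — f₀ = ω₀/(2π) = 9812 Hz.
Step 4 — Series Q: Q = ω₀L/R = 6.165e+04·0.000538/1150 = 0.02884.
Step 5 — 3dB bandwidth: Δω = ω₀/Q = 2.138e+06 rad/s; BW = Δω/(2π) = 3.402e+05 Hz.

(a) f₀ = 9812 Hz  (b) Q = 0.02884  (c) BW = 3.402e+05 Hz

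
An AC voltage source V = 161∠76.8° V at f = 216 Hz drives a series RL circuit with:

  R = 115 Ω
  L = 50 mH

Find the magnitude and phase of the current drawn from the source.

Step 1 — Angular frequency: ω = 2π·f = 2π·216 = 1357 rad/s.
Step 2 — Component impedances:
  R: Z = R = 115 Ω
  L: Z = jωL = j·1357·0.05 = 0 + j67.86 Ω
Step 3 — Series combination: Z_total = R + L = 115 + j67.86 Ω = 133.5∠30.5° Ω.
Step 4 — Source phasor: V = 161∠76.8° V = 36.76 + j156.7 V.
Step 5 — Ohm's law: I = V / Z_total = (36.76 + j156.7) / (115 + j67.86) = 0.8337 + j0.8711 A.
Step 6 — Convert to polar: |I| = 1.206 A, ∠I = 46.3°.

I = 1.206∠46.3° A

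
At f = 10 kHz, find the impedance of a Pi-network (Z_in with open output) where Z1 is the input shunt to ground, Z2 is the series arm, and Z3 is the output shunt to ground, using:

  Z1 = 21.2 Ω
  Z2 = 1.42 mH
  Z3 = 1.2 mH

Step 1 — Angular frequency: ω = 2π·f = 2π·1e+04 = 6.283e+04 rad/s.
Step 2 — Component impedances:
  Z1: Z = R = 21.2 Ω
  Z2: Z = jωL = j·6.283e+04·0.00142 = 0 + j89.22 Ω
  Z3: Z = jωL = j·6.283e+04·0.0012 = 0 + j75.4 Ω
Step 3 — With open output, the series arm Z2 and the output shunt Z3 appear in series to ground: Z2 + Z3 = 0 + j164.6 Ω.
Step 4 — Parallel with input shunt Z1: Z_in = Z1 || (Z2 + Z3) = 20.85 + j2.686 Ω = 21.03∠7.3° Ω.

Z = 20.85 + j2.686 Ω = 21.03∠7.3° Ω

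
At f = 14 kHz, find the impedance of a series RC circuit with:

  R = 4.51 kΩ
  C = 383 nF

Step 1 — Angular frequency: ω = 2π·f = 2π·1.4e+04 = 8.796e+04 rad/s.
Step 2 — Component impedances:
  R: Z = R = 4510 Ω
  C: Z = 1/(jωC) = -j/(ω·C) = 0 - j29.68 Ω
Step 3 — Series combination: Z_total = R + C = 4510 - j29.68 Ω = 4510∠-0.4° Ω.

Z = 4510 - j29.68 Ω = 4510∠-0.4° Ω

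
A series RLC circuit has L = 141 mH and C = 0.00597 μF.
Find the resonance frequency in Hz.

Step 1 — Resonance condition Im(Z)=0 gives ω₀ = 1/√(LC).
Step 2 — ω₀ = 1/√(0.141·5.97e-09) = 3.447e+04 rad/s.
Step 3 — f₀ = ω₀/(2π) = 5486 Hz.

f₀ = 5486 Hz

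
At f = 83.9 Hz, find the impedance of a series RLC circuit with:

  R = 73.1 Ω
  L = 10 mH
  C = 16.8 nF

Step 1 — Angular frequency: ω = 2π·f = 2π·83.9 = 527.2 rad/s.
Step 2 — Component impedances:
  R: Z = R = 73.1 Ω
  L: Z = jωL = j·527.2·0.01 = 0 + j5.272 Ω
  C: Z = 1/(jωC) = -j/(ω·C) = 0 - j1.129e+05 Ω
Step 3 — Series combination: Z_total = R + L + C = 73.1 - j1.129e+05 Ω = 1.129e+05∠-90.0° Ω.

Z = 73.1 - j1.129e+05 Ω = 1.129e+05∠-90.0° Ω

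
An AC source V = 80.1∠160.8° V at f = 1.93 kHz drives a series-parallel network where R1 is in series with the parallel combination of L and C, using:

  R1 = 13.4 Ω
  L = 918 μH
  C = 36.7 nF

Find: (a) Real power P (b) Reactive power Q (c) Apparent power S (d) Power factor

Step 1 — Angular frequency: ω = 2π·f = 2π·1930 = 1.213e+04 rad/s.
Step 2 — Component impedances:
  R1: Z = R = 13.4 Ω
  L: Z = jωL = j·1.213e+04·0.000918 = 0 + j11.13 Ω
  C: Z = 1/(jωC) = -j/(ω·C) = 0 - j2247 Ω
Step 3 — Parallel branch: L || C = 1/(1/L + 1/C) = 0 + j11.19 Ω.
Step 4 — Series with R1: Z_total = R1 + (L || C) = 13.4 + j11.19 Ω = 17.46∠39.9° Ω.
Step 5 — Source phasor: V = 80.1∠160.8° V = -75.64 + j26.34 V.
Step 6 — Current: I = V / Z = -2.359 + j3.936 A = 4.589∠120.9° A.
Step 7 — Complex power: S = V·I* = 282.1 + j235.6 VA.
Step 8 — Real power: P = Re(S) = 282.1 W.
Step 9 — Reactive power: Q = Im(S) = 235.6 VAR.
Step 10 — Apparent power: |S| = 367.5 VA.
Step 11 — Power factor: PF = P/|S| = 0.7676 (lagging).

(a) P = 282.1 W  (b) Q = 235.6 VAR  (c) S = 367.5 VA  (d) PF = 0.7676 (lagging)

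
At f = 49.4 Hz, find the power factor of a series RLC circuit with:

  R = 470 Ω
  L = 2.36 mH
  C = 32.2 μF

Step 1 — Angular frequency: ω = 2π·f = 2π·49.4 = 310.4 rad/s.
Step 2 — Component impedances:
  R: Z = R = 470 Ω
  L: Z = jωL = j·310.4·0.00236 = 0 + j0.7325 Ω
  C: Z = 1/(jωC) = -j/(ω·C) = 0 - j100.1 Ω
Step 3 — Series combination: Z_total = R + L + C = 470 - j99.32 Ω = 480.4∠-11.9° Ω.
Step 4 — Power factor: PF = cos(φ) = Re(Z)/|Z| = 470/480.4 = 0.9784.
Step 5 — Type: Im(Z) = -99.32 ⇒ leading (phase φ = -11.9°).

PF = 0.9784 (leading, φ = -11.9°)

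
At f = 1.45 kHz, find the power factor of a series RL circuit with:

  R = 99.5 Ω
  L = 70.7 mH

Step 1 — Angular frequency: ω = 2π·f = 2π·1450 = 9111 rad/s.
Step 2 — Component impedances:
  R: Z = R = 99.5 Ω
  L: Z = jωL = j·9111·0.0707 = 0 + j644.1 Ω
Step 3 — Series combination: Z_total = R + L = 99.5 + j644.1 Ω = 651.8∠81.2° Ω.
Step 4 — Power factor: PF = cos(φ) = Re(Z)/|Z| = 99.5/651.8 = 0.1527.
Step 5 — Type: Im(Z) = 644.1 ⇒ lagging (phase φ = 81.2°).

PF = 0.1527 (lagging, φ = 81.2°)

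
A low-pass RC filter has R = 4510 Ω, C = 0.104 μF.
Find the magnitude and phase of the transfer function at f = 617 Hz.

Step 1 — Angular frequency: ω = 2π·617 = 3877 rad/s.
Step 2 — Transfer function: H(jω) = 1/(1 + jωRC).
Step 3 — Denominator: 1 + jωRC = 1 + j·3877·4510·1.04e-07 = 1 + j1.818.
Step 4 — H = 0.2322 - j0.4222.
Step 5 — Magnitude: |H| = 0.4819 (-6.3 dB); phase: φ = -61.2°.

|H| = 0.4819 (-6.3 dB), φ = -61.2°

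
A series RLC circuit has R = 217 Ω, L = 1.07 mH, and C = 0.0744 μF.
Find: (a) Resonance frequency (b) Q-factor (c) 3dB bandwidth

Step 1 — Resonance condition Im(Z)=0 gives ω₀ = 1/√(LC).
Step 2 — ω₀ = 1/√(0.00107·7.44e-08) = 1.121e+05 rad/s.
Step 3 — f₀ = ω₀/(2π) = 1.784e+04 Hz.
Step 4 — Series Q: Q = ω₀L/R = 1.121e+05·0.00107/217 = 0.5526.
Step 5 — 3dB bandwidth: Δω = ω₀/Q = 2.028e+05 rad/s; BW = Δω/(2π) = 3.228e+04 Hz.

(a) f₀ = 1.784e+04 Hz  (b) Q = 0.5526  (c) BW = 3.228e+04 Hz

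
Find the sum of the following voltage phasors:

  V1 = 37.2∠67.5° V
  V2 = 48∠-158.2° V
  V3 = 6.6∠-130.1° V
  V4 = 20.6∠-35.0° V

Step 1 — Convert each phasor to rectangular form:
  V1 = 37.2·(cos(67.5°) + j·sin(67.5°)) = 14.24 + j34.37 V
  V2 = 48·(cos(-158.2°) + j·sin(-158.2°)) = -44.57 - j17.83 V
  V3 = 6.6·(cos(-130.1°) + j·sin(-130.1°)) = -4.251 - j5.048 V
  V4 = 20.6·(cos(-35.0°) + j·sin(-35.0°)) = 16.87 - j11.82 V
Step 2 — Sum components: V_total = -17.71 - j0.3215 V.
Step 3 — Convert to polar: |V_total| = 17.71 V, ∠V_total = -179.0°.

V_total = 17.71∠-179.0° V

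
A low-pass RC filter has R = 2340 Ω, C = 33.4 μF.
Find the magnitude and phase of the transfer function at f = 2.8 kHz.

Step 1 — Angular frequency: ω = 2π·2800 = 1.759e+04 rad/s.
Step 2 — Transfer function: H(jω) = 1/(1 + jωRC).
Step 3 — Denominator: 1 + jωRC = 1 + j·1.759e+04·2340·3.34e-05 = 1 + j1375.
Step 4 — H = 5.289e-07 - j0.0007273.
Step 5 — Magnitude: |H| = 0.0007273 (-62.8 dB); phase: φ = -90.0°.

|H| = 0.0007273 (-62.8 dB), φ = -90.0°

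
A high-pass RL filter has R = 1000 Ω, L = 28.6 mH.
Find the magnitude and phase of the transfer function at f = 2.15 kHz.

Step 1 — Angular frequency: ω = 2π·2150 = 1.351e+04 rad/s.
Step 2 — Transfer function: H(jω) = jωL/(R + jωL).
Step 3 — Numerator jωL = j·386.4; denominator R + jωL = 1000 + j386.4.
Step 4 — H = 0.1299 + j0.3362.
Step 5 — Magnitude: |H| = 0.3604 (-8.9 dB); phase: φ = 68.9°.

|H| = 0.3604 (-8.9 dB), φ = 68.9°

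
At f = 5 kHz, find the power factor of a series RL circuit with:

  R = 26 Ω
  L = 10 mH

Step 1 — Angular frequency: ω = 2π·f = 2π·5000 = 3.142e+04 rad/s.
Step 2 — Component impedances:
  R: Z = R = 26 Ω
  L: Z = jωL = j·3.142e+04·0.01 = 0 + j314.2 Ω
Step 3 — Series combination: Z_total = R + L = 26 + j314.2 Ω = 315.2∠85.3° Ω.
Step 4 — Power factor: PF = cos(φ) = Re(Z)/|Z| = 26/315.23 = 0.08248.
Step 5 — Type: Im(Z) = 314.2 ⇒ lagging (phase φ = 85.3°).

PF = 0.08248 (lagging, φ = 85.3°)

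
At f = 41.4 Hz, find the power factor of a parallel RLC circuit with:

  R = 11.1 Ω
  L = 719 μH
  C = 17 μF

Step 1 — Angular frequency: ω = 2π·f = 2π·41.4 = 260.1 rad/s.
Step 2 — Component impedances:
  R: Z = R = 11.1 Ω
  L: Z = jωL = j·260.1·0.000719 = 0 + j0.187 Ω
  C: Z = 1/(jωC) = -j/(ω·C) = 0 - j226.1 Ω
Step 3 — Parallel combination: 1/Z_total = 1/R + 1/L + 1/C; Z_total = 0.003156 + j0.1871 Ω = 0.1872∠89.0° Ω.
Step 4 — Power factor: PF = cos(φ) = Re(Z)/|Z| = 0.003156/0.1872 = 0.01686.
Step 5 — Type: Im(Z) = 0.1871 ⇒ lagging (phase φ = 89.0°).

PF = 0.01686 (lagging, φ = 89.0°)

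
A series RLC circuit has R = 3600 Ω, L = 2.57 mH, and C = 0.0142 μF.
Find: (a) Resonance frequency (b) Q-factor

Step 1 — Resonance condition Im(Z)=0 gives ω₀ = 1/√(LC).
Step 2 — ω₀ = 1/√(0.00257·1.42e-08) = 1.655e+05 rad/s.
Step 3 — f₀ = ω₀/(2π) = 2.635e+04 Hz.
Step 4 — Series Q: Q = ω₀L/R = 1.655e+05·0.00257/3600 = 0.1182.

(a) f₀ = 2.635e+04 Hz  (b) Q = 0.1182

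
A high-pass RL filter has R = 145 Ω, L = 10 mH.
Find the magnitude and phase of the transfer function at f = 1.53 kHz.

Step 1 — Angular frequency: ω = 2π·1530 = 9613 rad/s.
Step 2 — Transfer function: H(jω) = jωL/(R + jωL).
Step 3 — Numerator jωL = j·96.13; denominator R + jωL = 145 + j96.13.
Step 4 — H = 0.3053 + j0.4606.
Step 5 — Magnitude: |H| = 0.5526 (-5.2 dB); phase: φ = 56.5°.

|H| = 0.5526 (-5.2 dB), φ = 56.5°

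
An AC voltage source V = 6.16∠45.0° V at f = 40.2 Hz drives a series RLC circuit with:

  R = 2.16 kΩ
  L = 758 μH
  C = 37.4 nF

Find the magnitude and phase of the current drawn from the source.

Step 1 — Angular frequency: ω = 2π·f = 2π·40.2 = 252.6 rad/s.
Step 2 — Component impedances:
  R: Z = R = 2160 Ω
  L: Z = jωL = j·252.6·0.000758 = 0 + j0.1915 Ω
  C: Z = 1/(jωC) = -j/(ω·C) = 0 - j1.059e+05 Ω
Step 3 — Series combination: Z_total = R + L + C = 2160 - j1.059e+05 Ω = 1.059e+05∠-88.8° Ω.
Step 4 — Source phasor: V = 6.16∠45.0° V = 4.356 + j4.356 V.
Step 5 — Ohm's law: I = V / Z_total = (4.356 + j4.356) / (2160 - j1.059e+05) = -4.029e-05 + j4.197e-05 A.
Step 6 — Convert to polar: |I| = 5.818e-05 A, ∠I = 133.8°.

I = 5.818e-05∠133.8° A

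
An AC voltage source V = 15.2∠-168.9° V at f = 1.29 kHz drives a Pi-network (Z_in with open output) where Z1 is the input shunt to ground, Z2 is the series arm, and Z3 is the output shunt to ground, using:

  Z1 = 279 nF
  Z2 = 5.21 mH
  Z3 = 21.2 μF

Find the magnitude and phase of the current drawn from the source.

Step 1 — Angular frequency: ω = 2π·f = 2π·1290 = 8105 rad/s.
Step 2 — Component impedances:
  Z1: Z = 1/(jωC) = -j/(ω·C) = 0 - j442.2 Ω
  Z2: Z = jωL = j·8105·0.00521 = 0 + j42.23 Ω
  Z3: Z = 1/(jωC) = -j/(ω·C) = 0 - j5.82 Ω
Step 3 — With open output, the series arm Z2 and the output shunt Z3 appear in series to ground: Z2 + Z3 = 0 + j36.41 Ω.
Step 4 — Parallel with input shunt Z1: Z_in = Z1 || (Z2 + Z3) = 0 + j39.68 Ω = 39.68∠90.0° Ω.
Step 5 — Source phasor: V = 15.2∠-168.9° V = -14.92 - j2.926 V.
Step 6 — Ohm's law: I = V / Z_total = (-14.92 - j2.926) / (0 + j39.68) = -0.07376 + j0.3759 A.
Step 7 — Convert to polar: |I| = 0.3831 A, ∠I = 101.1°.

I = 0.3831∠101.1° A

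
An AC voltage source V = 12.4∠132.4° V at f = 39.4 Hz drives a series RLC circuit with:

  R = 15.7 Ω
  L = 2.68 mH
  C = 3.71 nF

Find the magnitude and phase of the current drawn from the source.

Step 1 — Angular frequency: ω = 2π·f = 2π·39.4 = 247.6 rad/s.
Step 2 — Component impedances:
  R: Z = R = 15.7 Ω
  L: Z = jωL = j·247.6·0.00268 = 0 + j0.6635 Ω
  C: Z = 1/(jωC) = -j/(ω·C) = 0 - j1.089e+06 Ω
Step 3 — Series combination: Z_total = R + L + C = 15.7 - j1.089e+06 Ω = 1.089e+06∠-90.0° Ω.
Step 4 — Source phasor: V = 12.4∠132.4° V = -8.361 + j9.157 V.
Step 5 — Ohm's law: I = V / Z_total = (-8.361 + j9.157) / (15.7 - j1.089e+06) = -8.41e-06 - j7.679e-06 A.
Step 6 — Convert to polar: |I| = 1.139e-05 A, ∠I = -137.6°.

I = 1.139e-05∠-137.6° A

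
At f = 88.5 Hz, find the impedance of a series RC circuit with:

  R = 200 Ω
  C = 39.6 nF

Step 1 — Angular frequency: ω = 2π·f = 2π·88.5 = 556.1 rad/s.
Step 2 — Component impedances:
  R: Z = R = 200 Ω
  C: Z = 1/(jωC) = -j/(ω·C) = 0 - j4.541e+04 Ω
Step 3 — Series combination: Z_total = R + C = 200 - j4.541e+04 Ω = 4.541e+04∠-89.7° Ω.

Z = 200 - j4.541e+04 Ω = 4.541e+04∠-89.7° Ω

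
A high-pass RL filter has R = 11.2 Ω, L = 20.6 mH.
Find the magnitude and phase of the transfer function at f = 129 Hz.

Step 1 — Angular frequency: ω = 2π·129 = 810.5 rad/s.
Step 2 — Transfer function: H(jω) = jωL/(R + jωL).
Step 3 — Numerator jωL = j·16.7; denominator R + jωL = 11.2 + j16.7.
Step 4 — H = 0.6897 + j0.4626.
Step 5 — Magnitude: |H| = 0.8305 (-1.6 dB); phase: φ = 33.9°.

|H| = 0.8305 (-1.6 dB), φ = 33.9°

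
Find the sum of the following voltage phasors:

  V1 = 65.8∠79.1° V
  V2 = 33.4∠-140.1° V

Step 1 — Convert each phasor to rectangular form:
  V1 = 65.8·(cos(79.1°) + j·sin(79.1°)) = 12.44 + j64.61 V
  V2 = 33.4·(cos(-140.1°) + j·sin(-140.1°)) = -25.62 - j21.42 V
Step 2 — Sum components: V_total = -13.18 + j43.19 V.
Step 3 — Convert to polar: |V_total| = 45.16 V, ∠V_total = 107.0°.

V_total = 45.16∠107.0° V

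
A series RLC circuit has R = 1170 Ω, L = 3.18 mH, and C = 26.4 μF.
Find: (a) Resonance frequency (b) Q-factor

Step 1 — Resonance condition Im(Z)=0 gives ω₀ = 1/√(LC).
Step 2 — ω₀ = 1/√(0.00318·2.64e-05) = 3451 rad/s.
Step 3 — f₀ = ω₀/(2π) = 549.3 Hz.
Step 4 — Series Q: Q = ω₀L/R = 3451·0.00318/1170 = 0.00938.

(a) f₀ = 549.3 Hz  (b) Q = 0.00938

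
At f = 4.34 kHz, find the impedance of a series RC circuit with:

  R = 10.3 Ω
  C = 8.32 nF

Step 1 — Angular frequency: ω = 2π·f = 2π·4340 = 2.727e+04 rad/s.
Step 2 — Component impedances:
  R: Z = R = 10.3 Ω
  C: Z = 1/(jωC) = -j/(ω·C) = 0 - j4408 Ω
Step 3 — Series combination: Z_total = R + C = 10.3 - j4408 Ω = 4408∠-89.9° Ω.

Z = 10.3 - j4408 Ω = 4408∠-89.9° Ω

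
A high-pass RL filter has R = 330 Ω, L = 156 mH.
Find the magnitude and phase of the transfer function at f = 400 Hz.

Step 1 — Angular frequency: ω = 2π·400 = 2513 rad/s.
Step 2 — Transfer function: H(jω) = jωL/(R + jωL).
Step 3 — Numerator jωL = j·392.1; denominator R + jωL = 330 + j392.1.
Step 4 — H = 0.5853 + j0.4927.
Step 5 — Magnitude: |H| = 0.7651 (-2.3 dB); phase: φ = 40.1°.

|H| = 0.7651 (-2.3 dB), φ = 40.1°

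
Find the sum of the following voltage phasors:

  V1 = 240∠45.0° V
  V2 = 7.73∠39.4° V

Step 1 — Convert each phasor to rectangular form:
  V1 = 240·(cos(45.0°) + j·sin(45.0°)) = 169.7 + j169.7 V
  V2 = 7.73·(cos(39.4°) + j·sin(39.4°)) = 5.973 + j4.906 V
Step 2 — Sum components: V_total = 175.7 + j174.6 V.
Step 3 — Convert to polar: |V_total| = 247.7 V, ∠V_total = 44.8°.

V_total = 247.7∠44.8° V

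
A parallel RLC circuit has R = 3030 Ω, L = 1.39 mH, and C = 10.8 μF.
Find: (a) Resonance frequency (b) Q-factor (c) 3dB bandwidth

Step 1 — Resonance: ω₀ = 1/√(LC) = 1/√(0.00139·1.08e-05) = 8162 rad/s.
Step 2 — f₀ = ω₀/(2π) = 1299 Hz.
Step 3 — Parallel Q: Q = R/(ω₀L) = 3030/(8162·0.00139) = 267.1.
Step 4 — Bandwidth: Δω = ω₀/Q = 30.56 rad/s; BW = Δω/(2π) = 4.864 Hz.

(a) f₀ = 1299 Hz  (b) Q = 267.1  (c) BW = 4.864 Hz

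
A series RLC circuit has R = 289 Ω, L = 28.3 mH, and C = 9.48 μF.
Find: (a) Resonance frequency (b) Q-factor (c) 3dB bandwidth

Step 1 — Resonance: ω₀ = 1/√(LC) = 1/√(0.0283·9.48e-06) = 1931 rad/s.
Step 2 — f₀ = ω₀/(2π) = 307.3 Hz.
Step 3 — Series Q: Q = ω₀L/R = 1931·0.0283/289 = 0.1891.
Step 4 — Bandwidth: Δω = ω₀/Q = 1.021e+04 rad/s; BW = Δω/(2π) = 1625 Hz.

(a) f₀ = 307.3 Hz  (b) Q = 0.1891  (c) BW = 1625 Hz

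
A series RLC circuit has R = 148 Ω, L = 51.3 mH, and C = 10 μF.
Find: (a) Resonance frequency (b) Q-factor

Step 1 — Resonance condition Im(Z)=0 gives ω₀ = 1/√(LC).
Step 2 — ω₀ = 1/√(0.0513·1e-05) = 1396 rad/s.
Step 3 — f₀ = ω₀/(2π) = 222.2 Hz.
Step 4 — Series Q: Q = ω₀L/R = 1396·0.0513/148 = 0.4839.

(a) f₀ = 222.2 Hz  (b) Q = 0.4839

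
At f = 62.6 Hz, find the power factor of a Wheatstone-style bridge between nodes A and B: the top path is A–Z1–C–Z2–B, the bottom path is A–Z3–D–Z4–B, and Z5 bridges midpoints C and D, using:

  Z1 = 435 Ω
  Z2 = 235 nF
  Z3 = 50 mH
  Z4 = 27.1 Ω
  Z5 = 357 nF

Step 1 — Angular frequency: ω = 2π·f = 2π·62.6 = 393.3 rad/s.
Step 2 — Component impedances:
  Z1: Z = R = 435 Ω
  Z2: Z = 1/(jωC) = -j/(ω·C) = 0 - j1.082e+04 Ω
  Z3: Z = jωL = j·393.3·0.05 = 0 + j19.67 Ω
  Z4: Z = R = 27.1 Ω
  Z5: Z = 1/(jωC) = -j/(ω·C) = 0 - j7122 Ω
Step 3 — Bridge requires nodal analysis (the Z5 bridge couples midpoints C and D, so the two paths cannot be reduced to a simple series/parallel combination). Setting node B to ground and injecting 1 A at node A, the 3-node admittance system at A, C, D solves to V_A = Z_AB = 27.2 + j19.68 Ω = 33.58∠35.9° Ω.
Step 4 — Power factor: PF = cos(φ) = Re(Z)/|Z| = 27.204/33.575 = 0.8102.
Step 5 — Type: Im(Z) = 19.68 ⇒ lagging (phase φ = 35.9°).

PF = 0.8102 (lagging, φ = 35.9°)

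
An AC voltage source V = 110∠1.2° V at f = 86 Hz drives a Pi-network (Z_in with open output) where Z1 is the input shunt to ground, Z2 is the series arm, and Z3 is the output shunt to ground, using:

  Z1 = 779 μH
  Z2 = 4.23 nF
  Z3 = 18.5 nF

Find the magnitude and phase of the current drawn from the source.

Step 1 — Angular frequency: ω = 2π·f = 2π·86 = 540.4 rad/s.
Step 2 — Component impedances:
  Z1: Z = jωL = j·540.4·0.000779 = 0 + j0.4209 Ω
  Z2: Z = 1/(jωC) = -j/(ω·C) = 0 - j4.375e+05 Ω
  Z3: Z = 1/(jωC) = -j/(ω·C) = 0 - j1e+05 Ω
Step 3 — With open output, the series arm Z2 and the output shunt Z3 appear in series to ground: Z2 + Z3 = 0 - j5.375e+05 Ω.
Step 4 — Parallel with input shunt Z1: Z_in = Z1 || (Z2 + Z3) = 0 + j0.4209 Ω = 0.4209∠90.0° Ω.
Step 5 — Source phasor: V = 110∠1.2° V = 110 + j2.304 V.
Step 6 — Ohm's law: I = V / Z_total = (110 + j2.304) / (0 + j0.4209) = 5.473 - j261.3 A.
Step 7 — Convert to polar: |I| = 261.3 A, ∠I = -88.8°.

I = 261.3∠-88.8° A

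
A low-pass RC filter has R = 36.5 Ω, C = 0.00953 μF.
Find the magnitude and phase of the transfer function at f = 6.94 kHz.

Step 1 — Angular frequency: ω = 2π·6940 = 4.361e+04 rad/s.
Step 2 — Transfer function: H(jω) = 1/(1 + jωRC).
Step 3 — Denominator: 1 + jωRC = 1 + j·4.361e+04·36.5·9.53e-09 = 1 + j0.01517.
Step 4 — H = 0.9998 - j0.01516.
Step 5 — Magnitude: |H| = 0.9999 (-0.0 dB); phase: φ = -0.9°.

|H| = 0.9999 (-0.0 dB), φ = -0.9°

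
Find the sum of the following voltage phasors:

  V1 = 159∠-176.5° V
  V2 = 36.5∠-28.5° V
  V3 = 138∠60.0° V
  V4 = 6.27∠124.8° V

Step 1 — Convert each phasor to rectangular form:
  V1 = 159·(cos(-176.5°) + j·sin(-176.5°)) = -158.7 - j9.707 V
  V2 = 36.5·(cos(-28.5°) + j·sin(-28.5°)) = 32.08 - j17.42 V
  V3 = 138·(cos(60.0°) + j·sin(60.0°)) = 69 + j119.5 V
  V4 = 6.27·(cos(124.8°) + j·sin(124.8°)) = -3.578 + j5.149 V
Step 2 — Sum components: V_total = -61.2 + j97.54 V.
Step 3 — Convert to polar: |V_total| = 115.2 V, ∠V_total = 122.1°.

V_total = 115.2∠122.1° V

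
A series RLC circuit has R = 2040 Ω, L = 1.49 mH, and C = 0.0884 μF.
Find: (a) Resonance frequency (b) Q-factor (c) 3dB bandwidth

Step 1 — Resonance: ω₀ = 1/√(LC) = 1/√(0.00149·8.84e-08) = 8.713e+04 rad/s.
Step 2 — f₀ = ω₀/(2π) = 1.387e+04 Hz.
Step 3 — Series Q: Q = ω₀L/R = 8.713e+04·0.00149/2040 = 0.06364.
Step 4 — Bandwidth: Δω = ω₀/Q = 1.369e+06 rad/s; BW = Δω/(2π) = 2.179e+05 Hz.

(a) f₀ = 1.387e+04 Hz  (b) Q = 0.06364  (c) BW = 2.179e+05 Hz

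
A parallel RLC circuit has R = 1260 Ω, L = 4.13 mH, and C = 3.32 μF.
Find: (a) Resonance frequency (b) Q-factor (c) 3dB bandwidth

Step 1 — Resonance: ω₀ = 1/√(LC) = 1/√(0.00413·3.32e-06) = 8540 rad/s.
Step 2 — f₀ = ω₀/(2π) = 1359 Hz.
Step 3 — Parallel Q: Q = R/(ω₀L) = 1260/(8540·0.00413) = 35.72.
Step 4 — Bandwidth: Δω = ω₀/Q = 239.1 rad/s; BW = Δω/(2π) = 38.05 Hz.

(a) f₀ = 1359 Hz  (b) Q = 35.72  (c) BW = 38.05 Hz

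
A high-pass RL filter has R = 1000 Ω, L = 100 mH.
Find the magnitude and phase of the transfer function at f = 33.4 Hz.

Step 1 — Angular frequency: ω = 2π·33.4 = 209.9 rad/s.
Step 2 — Transfer function: H(jω) = jωL/(R + jωL).
Step 3 — Numerator jωL = j·20.99; denominator R + jωL = 1000 + j20.99.
Step 4 — H = 0.0004402 + j0.02098.
Step 5 — Magnitude: |H| = 0.02098 (-33.6 dB); phase: φ = 88.8°.

|H| = 0.02098 (-33.6 dB), φ = 88.8°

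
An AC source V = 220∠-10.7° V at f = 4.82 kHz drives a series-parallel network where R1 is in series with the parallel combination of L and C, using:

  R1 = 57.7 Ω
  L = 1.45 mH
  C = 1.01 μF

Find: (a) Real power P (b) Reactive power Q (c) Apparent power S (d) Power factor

Step 1 — Angular frequency: ω = 2π·f = 2π·4820 = 3.028e+04 rad/s.
Step 2 — Component impedances:
  R1: Z = R = 57.7 Ω
  L: Z = jωL = j·3.028e+04·0.00145 = 0 + j43.91 Ω
  C: Z = 1/(jωC) = -j/(ω·C) = 0 - j32.69 Ω
Step 3 — Parallel branch: L || C = 1/(1/L + 1/C) = 0 - j127.9 Ω.
Step 4 — Series with R1: Z_total = R1 + (L || C) = 57.7 - j127.9 Ω = 140.4∠-65.7° Ω.
Step 5 — Source phasor: V = 220∠-10.7° V = 216.2 - j40.85 V.
Step 6 — Current: I = V / Z = 0.8984 + j1.284 A = 1.567∠55.0° A.
Step 7 — Complex power: S = V·I* = 141.8 - j314.3 VA.
Step 8 — Real power: P = Re(S) = 141.8 W.
Step 9 — Reactive power: Q = Im(S) = -314.3 VAR.
Step 10 — Apparent power: |S| = 344.8 VA.
Step 11 — Power factor: PF = P/|S| = 0.4111 (leading).

(a) P = 141.8 W  (b) Q = -314.3 VAR  (c) S = 344.8 VA  (d) PF = 0.4111 (leading)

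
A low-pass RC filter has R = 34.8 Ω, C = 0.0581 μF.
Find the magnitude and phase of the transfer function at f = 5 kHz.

Step 1 — Angular frequency: ω = 2π·5000 = 3.142e+04 rad/s.
Step 2 — Transfer function: H(jω) = 1/(1 + jωRC).
Step 3 — Denominator: 1 + jωRC = 1 + j·3.142e+04·34.8·5.81e-08 = 1 + j0.06352.
Step 4 — H = 0.996 - j0.06326.
Step 5 — Magnitude: |H| = 0.998 (-0.0 dB); phase: φ = -3.6°.

|H| = 0.998 (-0.0 dB), φ = -3.6°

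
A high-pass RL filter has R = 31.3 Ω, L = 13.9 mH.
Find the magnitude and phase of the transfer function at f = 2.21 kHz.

Step 1 — Angular frequency: ω = 2π·2210 = 1.389e+04 rad/s.
Step 2 — Transfer function: H(jω) = jωL/(R + jωL).
Step 3 — Numerator jωL = j·193; denominator R + jωL = 31.3 + j193.
Step 4 — H = 0.9744 + j0.158.
Step 5 — Magnitude: |H| = 0.9871 (-0.1 dB); phase: φ = 9.2°.

|H| = 0.9871 (-0.1 dB), φ = 9.2°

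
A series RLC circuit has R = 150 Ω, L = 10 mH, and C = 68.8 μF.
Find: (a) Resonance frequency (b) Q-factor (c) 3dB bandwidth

Step 1 — Resonance condition Im(Z)=0 gives ω₀ = 1/√(LC).
Step 2 — ω₀ = 1/√(0.01·6.88e-05) = 1206 rad/s.
Step 3 — f₀ = ω₀/(2π) = 191.9 Hz.
Step 4 — Series Q: Q = ω₀L/R = 1206·0.01/150 = 0.08037.
Step 5 — 3dB bandwidth: Δω = ω₀/Q = 1.5e+04 rad/s; BW = Δω/(2π) = 2387 Hz.

(a) f₀ = 191.9 Hz  (b) Q = 0.08037  (c) BW = 2387 Hz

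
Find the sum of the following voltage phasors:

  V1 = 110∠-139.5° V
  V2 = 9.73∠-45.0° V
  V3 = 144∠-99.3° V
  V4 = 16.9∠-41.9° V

Step 1 — Convert each phasor to rectangular form:
  V1 = 110·(cos(-139.5°) + j·sin(-139.5°)) = -83.64 - j71.44 V
  V2 = 9.73·(cos(-45.0°) + j·sin(-45.0°)) = 6.88 - j6.88 V
  V3 = 144·(cos(-99.3°) + j·sin(-99.3°)) = -23.27 - j142.1 V
  V4 = 16.9·(cos(-41.9°) + j·sin(-41.9°)) = 12.58 - j11.29 V
Step 2 — Sum components: V_total = -87.46 - j231.7 V.
Step 3 — Convert to polar: |V_total| = 247.7 V, ∠V_total = -110.7°.

V_total = 247.7∠-110.7° V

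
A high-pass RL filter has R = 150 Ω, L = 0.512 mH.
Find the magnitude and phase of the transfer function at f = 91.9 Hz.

Step 1 — Angular frequency: ω = 2π·91.9 = 577.4 rad/s.
Step 2 — Transfer function: H(jω) = jωL/(R + jωL).
Step 3 — Numerator jωL = j·0.2956; denominator R + jωL = 150 + j0.2956.
Step 4 — H = 3.885e-06 + j0.001971.
Step 5 — Magnitude: |H| = 0.001971 (-54.1 dB); phase: φ = 89.9°.

|H| = 0.001971 (-54.1 dB), φ = 89.9°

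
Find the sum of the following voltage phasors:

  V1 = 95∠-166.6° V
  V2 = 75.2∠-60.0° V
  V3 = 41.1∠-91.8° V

Step 1 — Convert each phasor to rectangular form:
  V1 = 95·(cos(-166.6°) + j·sin(-166.6°)) = -92.41 - j22.02 V
  V2 = 75.2·(cos(-60.0°) + j·sin(-60.0°)) = 37.6 - j65.13 V
  V3 = 41.1·(cos(-91.8°) + j·sin(-91.8°)) = -1.291 - j41.08 V
Step 2 — Sum components: V_total = -56.1 - j128.2 V.
Step 3 — Convert to polar: |V_total| = 140 V, ∠V_total = -113.6°.

V_total = 140∠-113.6° V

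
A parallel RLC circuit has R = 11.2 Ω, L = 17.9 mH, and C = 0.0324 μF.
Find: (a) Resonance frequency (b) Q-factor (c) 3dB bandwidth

Step 1 — Resonance: ω₀ = 1/√(LC) = 1/√(0.0179·3.24e-08) = 4.152e+04 rad/s.
Step 2 — f₀ = ω₀/(2π) = 6609 Hz.
Step 3 — Parallel Q: Q = R/(ω₀L) = 11.2/(4.152e+04·0.0179) = 0.01507.
Step 4 — Bandwidth: Δω = ω₀/Q = 2.756e+06 rad/s; BW = Δω/(2π) = 4.386e+05 Hz.

(a) f₀ = 6609 Hz  (b) Q = 0.01507  (c) BW = 4.386e+05 Hz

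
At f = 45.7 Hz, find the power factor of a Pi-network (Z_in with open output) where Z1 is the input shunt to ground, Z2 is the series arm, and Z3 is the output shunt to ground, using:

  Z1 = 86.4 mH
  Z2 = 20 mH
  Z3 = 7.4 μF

Step 1 — Angular frequency: ω = 2π·f = 2π·45.7 = 287.1 rad/s.
Step 2 — Component impedances:
  Z1: Z = jωL = j·287.1·0.0864 = 0 + j24.81 Ω
  Z2: Z = jωL = j·287.1·0.02 = 0 + j5.743 Ω
  Z3: Z = 1/(jωC) = -j/(ω·C) = 0 - j470.6 Ω
Step 3 — With open output, the series arm Z2 and the output shunt Z3 appear in series to ground: Z2 + Z3 = 0 - j464.9 Ω.
Step 4 — Parallel with input shunt Z1: Z_in = Z1 || (Z2 + Z3) = 0 + j26.21 Ω = 26.21∠90.0° Ω.
Step 5 — Power factor: PF = cos(φ) = Re(Z)/|Z| = -0/26.21 = -0.
Step 6 — Type: Im(Z) = 26.21 ⇒ lagging (phase φ = 90.0°).

PF = -0 (lagging, φ = 90.0°)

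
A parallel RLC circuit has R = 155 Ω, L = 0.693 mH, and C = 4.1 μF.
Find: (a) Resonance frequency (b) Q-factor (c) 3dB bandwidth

Step 1 — Resonance: ω₀ = 1/√(LC) = 1/√(0.000693·4.1e-06) = 1.876e+04 rad/s.
Step 2 — f₀ = ω₀/(2π) = 2986 Hz.
Step 3 — Parallel Q: Q = R/(ω₀L) = 155/(1.876e+04·0.000693) = 11.92.
Step 4 — Bandwidth: Δω = ω₀/Q = 1574 rad/s; BW = Δω/(2π) = 250.4 Hz.

(a) f₀ = 2986 Hz  (b) Q = 11.92  (c) BW = 250.4 Hz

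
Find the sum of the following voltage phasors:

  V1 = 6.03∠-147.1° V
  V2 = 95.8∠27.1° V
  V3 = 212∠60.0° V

Step 1 — Convert each phasor to rectangular form:
  V1 = 6.03·(cos(-147.1°) + j·sin(-147.1°)) = -5.063 - j3.275 V
  V2 = 95.8·(cos(27.1°) + j·sin(27.1°)) = 85.28 + j43.64 V
  V3 = 212·(cos(60.0°) + j·sin(60.0°)) = 106 + j183.6 V
Step 2 — Sum components: V_total = 186.2 + j224 V.
Step 3 — Convert to polar: |V_total| = 291.3 V, ∠V_total = 50.3°.

V_total = 291.3∠50.3° V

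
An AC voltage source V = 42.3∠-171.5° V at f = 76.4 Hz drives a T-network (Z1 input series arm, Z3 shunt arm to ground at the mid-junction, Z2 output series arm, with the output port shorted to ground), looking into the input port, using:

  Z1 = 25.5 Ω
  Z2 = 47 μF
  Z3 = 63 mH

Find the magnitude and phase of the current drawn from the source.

Step 1 — Angular frequency: ω = 2π·f = 2π·76.4 = 480 rad/s.
Step 2 — Component impedances:
  Z1: Z = R = 25.5 Ω
  Z2: Z = 1/(jωC) = -j/(ω·C) = 0 - j44.32 Ω
  Z3: Z = jωL = j·480·0.063 = 0 + j30.24 Ω
Step 3 — With the output port shorted to ground, the output series arm Z2 runs from the junction to ground; the shunt arm Z3 also runs from the junction to ground. They appear in parallel: Z3 || Z2 = 0 + j95.2 Ω.
Step 4 — Series with input arm Z1: Z_in = Z1 + (Z3 || Z2) = 25.5 + j95.2 Ω = 98.55∠75.0° Ω.
Step 5 — Source phasor: V = 42.3∠-171.5° V = -41.84 - j6.252 V.
Step 6 — Ohm's law: I = V / Z_total = (-41.84 - j6.252) / (25.5 + j95.2) = -0.1711 + j0.3936 A.
Step 7 — Convert to polar: |I| = 0.4292 A, ∠I = 113.5°.

I = 0.4292∠113.5° A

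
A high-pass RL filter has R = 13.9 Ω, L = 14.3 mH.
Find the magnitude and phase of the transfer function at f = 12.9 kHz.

Step 1 — Angular frequency: ω = 2π·1.29e+04 = 8.105e+04 rad/s.
Step 2 — Transfer function: H(jω) = jωL/(R + jωL).
Step 3 — Numerator jωL = j·1159; denominator R + jωL = 13.9 + j1159.
Step 4 — H = 0.9999 + j0.01199.
Step 5 — Magnitude: |H| = 0.9999 (-0.0 dB); phase: φ = 0.7°.

|H| = 0.9999 (-0.0 dB), φ = 0.7°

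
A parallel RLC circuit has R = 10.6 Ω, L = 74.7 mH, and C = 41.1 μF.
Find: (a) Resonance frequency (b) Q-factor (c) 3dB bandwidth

Step 1 — Resonance: ω₀ = 1/√(LC) = 1/√(0.0747·4.11e-05) = 570.7 rad/s.
Step 2 — f₀ = ω₀/(2π) = 90.83 Hz.
Step 3 — Parallel Q: Q = R/(ω₀L) = 10.6/(570.7·0.0747) = 0.2486.
Step 4 — Bandwidth: Δω = ω₀/Q = 2295 rad/s; BW = Δω/(2π) = 365.3 Hz.

(a) f₀ = 90.83 Hz  (b) Q = 0.2486  (c) BW = 365.3 Hz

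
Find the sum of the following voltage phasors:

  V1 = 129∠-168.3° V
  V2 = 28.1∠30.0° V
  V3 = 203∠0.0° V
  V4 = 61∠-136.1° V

Step 1 — Convert each phasor to rectangular form:
  V1 = 129·(cos(-168.3°) + j·sin(-168.3°)) = -126.3 - j26.16 V
  V2 = 28.1·(cos(30.0°) + j·sin(30.0°)) = 24.34 + j14.05 V
  V3 = 203·(cos(0.0°) + j·sin(0.0°)) = 203 V
  V4 = 61·(cos(-136.1°) + j·sin(-136.1°)) = -43.95 - j42.3 V
Step 2 — Sum components: V_total = 57.06 - j54.41 V.
Step 3 — Convert to polar: |V_total| = 78.84 V, ∠V_total = -43.6°.

V_total = 78.84∠-43.6° V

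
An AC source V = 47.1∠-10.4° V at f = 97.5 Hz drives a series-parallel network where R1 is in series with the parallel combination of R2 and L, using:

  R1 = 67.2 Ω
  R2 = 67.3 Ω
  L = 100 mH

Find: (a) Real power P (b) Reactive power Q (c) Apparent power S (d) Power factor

Step 1 — Angular frequency: ω = 2π·f = 2π·97.5 = 612.6 rad/s.
Step 2 — Component impedances:
  R1: Z = R = 67.2 Ω
  R2: Z = R = 67.3 Ω
  L: Z = jωL = j·612.6·0.1 = 0 + j61.26 Ω
Step 3 — Parallel branch: R2 || L = 1/(1/R2 + 1/L) = 30.5 + j33.5 Ω.
Step 4 — Series with R1: Z_total = R1 + (R2 || L) = 97.7 + j33.5 Ω = 103.3∠18.9° Ω.
Step 5 — Source phasor: V = 47.1∠-10.4° V = 46.33 - j8.502 V.
Step 6 — Current: I = V / Z = 0.3976 - j0.2234 A = 0.456∠-29.3° A.
Step 7 — Complex power: S = V·I* = 20.32 + j6.967 VA.
Step 8 — Real power: P = Re(S) = 20.32 W.
Step 9 — Reactive power: Q = Im(S) = 6.967 VAR.
Step 10 — Apparent power: |S| = 21.48 VA.
Step 11 — Power factor: PF = P/|S| = 0.9459 (lagging).

(a) P = 20.32 W  (b) Q = 6.967 VAR  (c) S = 21.48 VA  (d) PF = 0.9459 (lagging)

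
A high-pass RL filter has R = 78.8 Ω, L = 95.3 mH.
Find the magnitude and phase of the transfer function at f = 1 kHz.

Step 1 — Angular frequency: ω = 2π·1000 = 6283 rad/s.
Step 2 — Transfer function: H(jω) = jωL/(R + jωL).
Step 3 — Numerator jωL = j·598.8; denominator R + jωL = 78.8 + j598.8.
Step 4 — H = 0.983 + j0.1294.
Step 5 — Magnitude: |H| = 0.9915 (-0.1 dB); phase: φ = 7.5°.

|H| = 0.9915 (-0.1 dB), φ = 7.5°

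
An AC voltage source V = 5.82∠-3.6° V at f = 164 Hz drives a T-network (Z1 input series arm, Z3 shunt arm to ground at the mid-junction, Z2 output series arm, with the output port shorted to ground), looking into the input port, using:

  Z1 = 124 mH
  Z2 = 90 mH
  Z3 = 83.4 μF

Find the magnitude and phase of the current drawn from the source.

Step 1 — Angular frequency: ω = 2π·f = 2π·164 = 1030 rad/s.
Step 2 — Component impedances:
  Z1: Z = jωL = j·1030·0.124 = 0 + j127.8 Ω
  Z2: Z = jωL = j·1030·0.09 = 0 + j92.74 Ω
  Z3: Z = 1/(jωC) = -j/(ω·C) = 0 - j11.64 Ω
Step 3 — With the output port shorted to ground, the output series arm Z2 runs from the junction to ground; the shunt arm Z3 also runs from the junction to ground. They appear in parallel: Z3 || Z2 = 0 - j13.31 Ω.
Step 4 — Series with input arm Z1: Z_in = Z1 + (Z3 || Z2) = 0 + j114.5 Ω = 114.5∠90.0° Ω.
Step 5 — Source phasor: V = 5.82∠-3.6° V = 5.809 - j0.3654 V.
Step 6 — Ohm's law: I = V / Z_total = (5.809 - j0.3654) / (0 + j114.5) = -0.003192 - j0.05074 A.
Step 7 — Convert to polar: |I| = 0.05084 A, ∠I = -93.6°.

I = 0.05084∠-93.6° A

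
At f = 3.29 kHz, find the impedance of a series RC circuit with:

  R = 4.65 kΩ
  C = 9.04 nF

Step 1 — Angular frequency: ω = 2π·f = 2π·3290 = 2.067e+04 rad/s.
Step 2 — Component impedances:
  R: Z = R = 4650 Ω
  C: Z = 1/(jωC) = -j/(ω·C) = 0 - j5351 Ω
Step 3 — Series combination: Z_total = R + C = 4650 - j5351 Ω = 7089∠-49.0° Ω.

Z = 4650 - j5351 Ω = 7089∠-49.0° Ω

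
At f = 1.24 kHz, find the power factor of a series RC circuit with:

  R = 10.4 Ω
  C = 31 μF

Step 1 — Angular frequency: ω = 2π·f = 2π·1240 = 7791 rad/s.
Step 2 — Component impedances:
  R: Z = R = 10.4 Ω
  C: Z = 1/(jωC) = -j/(ω·C) = 0 - j4.14 Ω
Step 3 — Series combination: Z_total = R + C = 10.4 - j4.14 Ω = 11.19∠-21.7° Ω.
Step 4 — Power factor: PF = cos(φ) = Re(Z)/|Z| = 10.4/11.194 = 0.9291.
Step 5 — Type: Im(Z) = -4.14 ⇒ leading (phase φ = -21.7°).

PF = 0.9291 (leading, φ = -21.7°)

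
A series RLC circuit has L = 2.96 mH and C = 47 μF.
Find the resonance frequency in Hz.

Step 1 — Resonance condition Im(Z)=0 gives ω₀ = 1/√(LC).
Step 2 — ω₀ = 1/√(0.00296·4.7e-05) = 2681 rad/s.
Step 3 — f₀ = ω₀/(2π) = 426.7 Hz.

f₀ = 426.7 Hz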